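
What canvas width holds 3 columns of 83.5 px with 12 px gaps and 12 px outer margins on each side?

298.5 px

Total width: 2·12 + 3·83.5 + 2·12 = 298.5 px.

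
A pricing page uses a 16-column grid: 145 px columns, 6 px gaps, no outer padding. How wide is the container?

2410 px

Summing: 2320 + 90 = 2410 px.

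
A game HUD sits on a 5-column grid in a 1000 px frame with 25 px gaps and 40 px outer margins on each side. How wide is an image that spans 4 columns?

Subtract both margins: 1000 − 2·40 = 920 px.
5c + 4·25 = 920 → 5c = 820 → c = 164 px.
4-column span = 4·164 + 3·25 = 731 px.

731 px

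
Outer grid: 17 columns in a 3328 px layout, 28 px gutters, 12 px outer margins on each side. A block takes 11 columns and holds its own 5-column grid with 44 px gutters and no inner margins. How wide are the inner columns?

390.4 px

Subtract both margins: 3328 − 2·12 = 3304 px.
17c + 16·28 = 3304 → 17c = 2856 → c = 168 px.
Span of 11: 11·168 + 10·28 = 1848 + 280 = 2128 px.
5 columns + 4 gutters: 5d + 4·44 = 2128.
5d = 2128 − 176 = 1952, so d = 390.4 px.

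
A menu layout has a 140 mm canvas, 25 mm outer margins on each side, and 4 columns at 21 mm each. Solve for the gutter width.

2 mm

Take off 50 mm of margins, leaving 90 mm.
Columns use 84 mm, leaving 6 mm across 3 gutters = 2 mm each.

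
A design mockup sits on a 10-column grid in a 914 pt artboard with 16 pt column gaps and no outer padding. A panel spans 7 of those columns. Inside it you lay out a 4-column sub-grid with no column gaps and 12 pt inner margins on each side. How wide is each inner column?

10 columns + 9 column gaps: 10c + 9·16 = 914.
10c = 914 − 144 = 770, so c = 77 pt.
Span of 7: 7·77 + 6·16 = 539 + 96 = 635 pt.
Inner content = 635 − 2·12 = 611 pt.
With no column gaps, each column is 611/4 = 152.75 pt.

152.75 pt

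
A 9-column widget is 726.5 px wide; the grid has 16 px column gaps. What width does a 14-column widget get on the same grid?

9 columns + 8 column gaps: 9c + 8·16 = 726.5.
9c = 726.5 − 128 = 598.5, so c = 66.5 px.
14-column span = 14·66.5 + 13·16 = 1139 px.

1139 px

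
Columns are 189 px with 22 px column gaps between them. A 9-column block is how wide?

1877 px

Span of 9: 9·189 + 8·22 = 1701 + 176 = 1877 px.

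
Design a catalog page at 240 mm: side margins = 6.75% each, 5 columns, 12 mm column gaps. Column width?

Margins: 6.75% × 240 = 16.2 mm each, so content = 240 − 32.4 = 207.6 mm.
5c + 4·12 = 207.6 → 5c = 159.6 → c = 31.92 mm.

31.92 mm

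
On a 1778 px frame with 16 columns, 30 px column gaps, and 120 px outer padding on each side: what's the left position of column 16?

1590 px

Content = 1778 − 2·120 = 1538 px.
Subtracting 15 column gaps of 30 leaves 1088 for 16 columns, so c = 68 px.
Before column 16: the margin + 15 columns + 15 column gaps.
Offset = 120 + 15·(68 + 30) = 120 + 1470 = 1590 px.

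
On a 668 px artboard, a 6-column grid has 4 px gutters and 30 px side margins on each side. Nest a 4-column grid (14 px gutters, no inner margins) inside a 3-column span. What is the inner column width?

Take off 60 px of margins, leaving 608 px.
608 − 5·4 = 588; ÷6 gives c = 98 px.
3-column span = 3·98 + 2·4 = 302 px.
302 − 3·14 = 260; ÷4 gives d = 65 px.

65 px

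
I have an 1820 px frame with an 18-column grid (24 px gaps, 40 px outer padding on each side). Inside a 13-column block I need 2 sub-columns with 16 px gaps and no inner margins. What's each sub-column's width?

617 px

Inside the margins: 1820 − 80 = 1740 px.
Subtracting 17 gaps of 24 leaves 1332 for 18 columns, so c = 74 px.
13 columns plus 12 gaps: 962 + 288 = 1250 px.
1250 − 1·16 = 1234; ÷2 gives d = 617 px.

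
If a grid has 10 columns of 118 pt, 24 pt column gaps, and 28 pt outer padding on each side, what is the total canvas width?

1452 pt

Adding margins, columns and gutters: 56 + 1180 + 216 = 1452 pt.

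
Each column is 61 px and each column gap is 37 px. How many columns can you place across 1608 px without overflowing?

k columns need k·61 + (k−1)·37 = k·98 − 37.
k·98 − 37 ≤ 1608 → k ≤ 1645 / 98 ≈ 16.79, so k = 16.

16 columns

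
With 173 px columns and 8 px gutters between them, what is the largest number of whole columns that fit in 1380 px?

7 columns

7 columns: 7·173 + 6·8 = 1259 px ≤ 1380.
8 columns: 1440 px > 1380. So 7.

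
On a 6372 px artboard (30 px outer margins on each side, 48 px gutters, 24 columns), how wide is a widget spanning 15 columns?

3927 px

Inside the margins: 6372 − 60 = 6312 px.
6312 − 23·48 = 5208; ÷24 gives c = 217 px.
15 columns plus 14 gutters: 3255 + 672 = 3927 px.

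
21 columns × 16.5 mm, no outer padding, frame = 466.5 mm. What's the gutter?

6 mm

21 columns take 21·16.5 = 346.5 mm; remaining 120 splits into 20 gutters.
g = 120 / 20 = 6 mm.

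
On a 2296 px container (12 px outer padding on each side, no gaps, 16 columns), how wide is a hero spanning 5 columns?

Content width = 2296 − 2·12 = 2272 px.
With no gaps, each column is 2272/16 = 142 px.
5-column span = 5·142 = 710 px.

710 px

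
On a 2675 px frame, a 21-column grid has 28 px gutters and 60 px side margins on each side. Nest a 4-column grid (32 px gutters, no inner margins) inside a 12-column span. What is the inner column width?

338 px

Take off 120 px of margins, leaving 2555 px.
21 columns + 20 gutters: 21c + 20·28 = 2555.
21c = 2555 − 560 = 1995, so c = 95 px.
12 columns plus 11 gutters: 1140 + 308 = 1448 px.
1448 − 3·32 = 1352; ÷4 gives d = 338 px.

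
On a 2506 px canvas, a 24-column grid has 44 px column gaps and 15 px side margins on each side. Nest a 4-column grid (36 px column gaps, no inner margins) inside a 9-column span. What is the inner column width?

198.25 px

Take off 30 px of margins, leaving 2476 px.
24c + 23·44 = 2476 → 24c = 1464 → c = 61 px.
9 columns plus 8 column gaps: 549 + 352 = 901 px.
901 − 3·36 = 793; ÷4 gives d = 198.25 px.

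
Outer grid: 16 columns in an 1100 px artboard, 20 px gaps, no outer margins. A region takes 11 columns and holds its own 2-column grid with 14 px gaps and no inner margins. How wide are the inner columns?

368 px

16 columns + 15 gaps: 16c + 15·20 = 1100.
16c = 1100 − 300 = 800, so c = 50 px.
11-column span = 11·50 + 10·20 = 750 px.
750 − 1·14 = 736; ÷2 gives d = 368 px.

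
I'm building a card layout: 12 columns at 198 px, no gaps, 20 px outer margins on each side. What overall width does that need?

2416 px

Summing: 40 + 2376 = 2416 px.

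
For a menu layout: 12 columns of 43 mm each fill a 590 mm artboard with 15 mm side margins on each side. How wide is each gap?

4 mm

Subtract both margins: 590 − 2·15 = 560 mm.
Columns use 516 mm, leaving 44 mm across 11 gaps = 4 mm each.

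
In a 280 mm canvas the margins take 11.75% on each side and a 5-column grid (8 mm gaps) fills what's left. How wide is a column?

280 × (1 − 2·11.75%) = 280 × 76.5% = 214.2 mm for the columns.
Subtracting 4 gaps of 8 leaves 182.2 for 5 columns, so c = 36.44 mm.

36.44 mm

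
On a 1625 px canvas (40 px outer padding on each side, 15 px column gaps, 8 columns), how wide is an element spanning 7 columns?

Content width = 1625 − 2·40 = 1545 px.
Subtracting 7 column gaps of 15 leaves 1440 for 8 columns, so c = 180 px.
7-column span = 7·180 + 6·15 = 1350 px.

1350 px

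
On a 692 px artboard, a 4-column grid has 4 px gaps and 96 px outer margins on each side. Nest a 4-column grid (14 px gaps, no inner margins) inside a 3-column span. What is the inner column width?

Subtract both margins: 692 − 2·96 = 500 px.
4c + 3·4 = 500 → 4c = 488 → c = 122 px.
Span of 3: 3·122 + 2·4 = 366 + 8 = 374 px.
Subtracting 3 gaps of 14 leaves 332 for 4 columns, so d = 83 px.

83 px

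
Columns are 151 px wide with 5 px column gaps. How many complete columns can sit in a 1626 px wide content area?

10 columns

10 columns: 10·151 + 9·5 = 1555 px ≤ 1626.
11 columns: 1711 px > 1626. So 10.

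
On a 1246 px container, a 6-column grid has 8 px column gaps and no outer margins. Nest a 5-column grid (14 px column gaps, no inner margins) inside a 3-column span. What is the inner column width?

112.6 px

1246 − 5·8 = 1206; ÷6 gives c = 201 px.
3 columns plus 2 column gaps: 603 + 16 = 619 px.
619 − 4·14 = 563; ÷5 gives d = 112.6 px.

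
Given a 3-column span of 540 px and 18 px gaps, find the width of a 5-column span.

912 px

Subtracting 2 gaps of 18 leaves 504 for 3 columns, so c = 168 px.
Span of 5: 5·168 + 4·18 = 840 + 72 = 912 px.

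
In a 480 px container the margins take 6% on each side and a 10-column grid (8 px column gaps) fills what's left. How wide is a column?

35.04 px

480 × (1 − 2·6%) = 480 × 88% = 422.4 px for the columns.
10 columns + 9 column gaps: 10c + 9·8 = 422.4.
10c = 422.4 − 72 = 350.4, so c = 35.04 px.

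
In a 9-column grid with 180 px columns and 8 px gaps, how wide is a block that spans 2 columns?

368 px

2-column span = 2·180 + 1·8 = 368 px.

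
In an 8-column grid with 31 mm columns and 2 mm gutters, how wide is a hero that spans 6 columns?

Span of 6: 6·31 + 5·2 = 186 + 10 = 196 mm.

196 mm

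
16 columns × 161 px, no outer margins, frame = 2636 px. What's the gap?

4 px

16 columns take 16·161 = 2576 px; remaining 60 splits into 15 gaps.
g = 60 / 15 = 4 px.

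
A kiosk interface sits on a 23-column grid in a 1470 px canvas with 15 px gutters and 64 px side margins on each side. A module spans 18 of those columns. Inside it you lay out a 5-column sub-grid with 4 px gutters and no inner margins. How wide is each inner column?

206.2 px

Inside the margins: 1470 − 128 = 1342 px.
1342 − 22·15 = 1012; ÷23 gives c = 44 px.
18-column span = 18·44 + 17·15 = 1047 px.
1047 − 4·4 = 1031; ÷5 gives d = 206.2 px.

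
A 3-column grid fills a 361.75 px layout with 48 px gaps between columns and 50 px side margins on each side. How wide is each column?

55.25 px

Content width = 361.75 − 2·50 = 261.75 px.
261.75 − 2·48 = 165.75; ÷3 gives c = 55.25 px.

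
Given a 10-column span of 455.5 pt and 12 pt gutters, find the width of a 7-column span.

10 columns + 9 gutters: 10c + 9·12 = 455.5.
10c = 455.5 − 108 = 347.5, so c = 34.75 pt.
Span of 7: 7·34.75 + 6·12 = 243.25 + 72 = 315.25 pt.

315.25 pt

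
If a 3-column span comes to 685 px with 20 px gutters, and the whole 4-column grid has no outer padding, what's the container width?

920 px

3 columns + 2 gutters: 3c + 2·20 = 685.
3c = 685 − 40 = 645, so c = 215 px.
Summing: 860 + 60 = 920 px.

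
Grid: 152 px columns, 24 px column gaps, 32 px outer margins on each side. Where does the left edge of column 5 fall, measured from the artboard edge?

736 px

Each column+gutter stride is 176 px; 4 of them past the 32 px margin is 32 + 704 = 736 px.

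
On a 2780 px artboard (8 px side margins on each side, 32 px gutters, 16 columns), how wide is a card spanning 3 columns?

Content width = 2780 − 2·8 = 2764 px.
2764 − 15·32 = 2284; ÷16 gives c = 142.75 px.
Span of 3: 3·142.75 + 2·32 = 428.25 + 64 = 492.25 px.

492.25 px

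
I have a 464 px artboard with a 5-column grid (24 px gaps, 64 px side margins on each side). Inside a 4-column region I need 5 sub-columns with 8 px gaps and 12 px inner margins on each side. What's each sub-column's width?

Subtract both margins: 464 − 2·64 = 336 px.
5c + 4·24 = 336 → 5c = 240 → c = 48 px.
Span of 4: 4·48 + 3·24 = 192 + 72 = 264 px.
Inner content = 264 − 2·12 = 240 px.
5 columns + 4 gaps: 5d + 4·8 = 240.
5d = 240 − 32 = 208, so d = 41.6 px.

41.6 px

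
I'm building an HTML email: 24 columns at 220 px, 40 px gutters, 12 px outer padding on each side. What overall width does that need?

6224 px

Layout = 2·12 + 24·220 + 23·40 = 24 + 5280 + 920 = 6224 px.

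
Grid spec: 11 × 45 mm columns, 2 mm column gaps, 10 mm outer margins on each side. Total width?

Adding margins, columns and gutters: 20 + 495 + 20 = 535 mm.

535 mm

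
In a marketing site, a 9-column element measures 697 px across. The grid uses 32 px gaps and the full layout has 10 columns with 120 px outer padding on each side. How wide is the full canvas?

1018 px

Subtracting 8 gaps of 32 leaves 441 for 9 columns, so c = 49 px.
Total width: 2·120 + 10·49 + 9·32 = 1018 px.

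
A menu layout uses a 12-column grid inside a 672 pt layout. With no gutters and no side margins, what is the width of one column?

56 pt

With no gutters, each column is 672/12 = 56 pt.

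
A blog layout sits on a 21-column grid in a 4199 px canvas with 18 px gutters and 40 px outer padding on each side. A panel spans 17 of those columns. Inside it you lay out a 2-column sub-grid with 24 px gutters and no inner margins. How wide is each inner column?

1653.5 px

Outer content = 4199 − 2·40 = 4119 px.
21 columns + 20 gutters: 21c + 20·18 = 4119.
21c = 4119 − 360 = 3759, so c = 179 px.
Span of 17: 17·179 + 16·18 = 3043 + 288 = 3331 px.
2d + 1·24 = 3331 → 2d = 3307 → d = 1653.5 px.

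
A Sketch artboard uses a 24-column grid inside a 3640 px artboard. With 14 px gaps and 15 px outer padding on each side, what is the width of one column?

Inside the margins: 3640 − 30 = 3610 px.
24 columns + 23 gaps: 24c + 23·14 = 3610.
24c = 3610 − 322 = 3288, so c = 137 px.

137 px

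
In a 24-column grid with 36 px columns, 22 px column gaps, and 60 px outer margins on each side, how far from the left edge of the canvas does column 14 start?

Column 14 starts at margin + 13·(column + gutter) = 60 + 13·58 = 814 px.

814 px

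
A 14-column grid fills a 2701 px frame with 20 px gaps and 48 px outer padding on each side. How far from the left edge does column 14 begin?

2485.5 px

Content = 2701 − 2·48 = 2605 px.
2605 − 13·20 = 2345; ÷14 gives c = 167.5 px.
Each column+gutter stride is 187.5 px; 13 of them past the 48 px margin is 48 + 2437.5 = 2485.5 px.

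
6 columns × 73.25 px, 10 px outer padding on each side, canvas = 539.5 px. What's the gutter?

16 px

Subtract both margins: 539.5 − 2·10 = 519.5 px.
6 columns take 6·73.25 = 439.5 px; remaining 80 splits into 5 gutters.
g = 80 / 5 = 16 px.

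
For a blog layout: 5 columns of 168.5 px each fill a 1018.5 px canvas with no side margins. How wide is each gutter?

44 px

5 columns take 5·168.5 = 842.5 px; remaining 176 splits into 4 gutters.
g = 176 / 4 = 44 px.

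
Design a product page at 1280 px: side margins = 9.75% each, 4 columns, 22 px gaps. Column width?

241.1 px

Each margin = 9.75% of 1280 = 124.8 px; content = 1280 − 2·124.8 = 1030.4 px.
4c + 3·22 = 1030.4 → 4c = 964.4 → c = 241.1 px.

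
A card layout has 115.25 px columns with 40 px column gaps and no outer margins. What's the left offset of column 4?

No margin, so column 4 starts at 3·(column + gutter) = 3·155.25 = 465.75 px.

465.75 px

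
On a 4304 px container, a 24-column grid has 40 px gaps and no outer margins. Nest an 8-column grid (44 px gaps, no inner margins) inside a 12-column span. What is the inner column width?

24c + 23·40 = 4304 → 24c = 3384 → c = 141 px.
12-column span = 12·141 + 11·40 = 2132 px.
8 columns + 7 gaps: 8d + 7·44 = 2132.
8d = 2132 − 308 = 1824, so d = 228 px.

228 px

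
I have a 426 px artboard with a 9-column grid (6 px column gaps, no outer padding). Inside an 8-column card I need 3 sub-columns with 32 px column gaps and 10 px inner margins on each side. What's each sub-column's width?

98 px

Subtracting 8 column gaps of 6 leaves 378 for 9 columns, so c = 42 px.
Span of 8: 8·42 + 7·6 = 336 + 42 = 378 px.
Inner content = 378 − 2·10 = 358 px.
3 columns + 2 column gaps: 3d + 2·32 = 358.
3d = 358 − 64 = 294, so d = 98 px.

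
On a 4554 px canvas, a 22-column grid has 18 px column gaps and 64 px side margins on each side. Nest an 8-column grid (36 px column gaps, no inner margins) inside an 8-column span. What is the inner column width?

Outer content = 4554 − 2·64 = 4426 px.
Subtracting 21 column gaps of 18 leaves 4048 for 22 columns, so c = 184 px.
8 columns plus 7 column gaps: 1472 + 126 = 1598 px.
1598 − 7·36 = 1346; ÷8 gives d = 168.25 px.

168.25 px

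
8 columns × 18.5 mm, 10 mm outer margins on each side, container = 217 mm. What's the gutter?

Inside the margins: 217 − 20 = 197 mm.
8·18.5 + 7g = 197 → 7g = 49 → g = 7 mm.

7 mm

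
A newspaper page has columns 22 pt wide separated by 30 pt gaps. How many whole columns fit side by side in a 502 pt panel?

k columns need k·22 + (k−1)·30 = k·52 − 30.
k·52 − 30 ≤ 502 → k ≤ 532 / 52 ≈ 10.23, so k = 10.

10 columns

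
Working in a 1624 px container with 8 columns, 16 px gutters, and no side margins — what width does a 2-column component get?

Subtracting 7 gutters of 16 leaves 1512 for 8 columns, so c = 189 px.
Span of 2: 2·189 + 1·16 = 378 + 16 = 394 px.

394 px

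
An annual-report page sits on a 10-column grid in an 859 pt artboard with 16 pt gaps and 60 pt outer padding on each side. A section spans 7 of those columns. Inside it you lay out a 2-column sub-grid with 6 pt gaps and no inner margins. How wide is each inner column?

Subtract both margins: 859 − 2·60 = 739 pt.
10c + 9·16 = 739 → 10c = 595 → c = 59.5 pt.
7-column span = 7·59.5 + 6·16 = 512.5 pt.
Subtracting 1 gap of 6 leaves 506.5 for 2 columns, so d = 253.25 pt.

253.25 pt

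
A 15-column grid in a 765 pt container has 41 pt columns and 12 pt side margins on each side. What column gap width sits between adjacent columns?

9 pt

Subtract both margins: 765 − 2·12 = 741 pt.
Columns use 615 pt, leaving 126 pt across 14 column gaps = 9 pt each.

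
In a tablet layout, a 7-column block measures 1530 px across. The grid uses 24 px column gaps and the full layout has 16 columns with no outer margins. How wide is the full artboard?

3528 px

7 columns + 6 column gaps: 7c + 6·24 = 1530.
7c = 1530 − 144 = 1386, so c = 198 px.
Total width: 16·198 + 15·24 = 3528 px.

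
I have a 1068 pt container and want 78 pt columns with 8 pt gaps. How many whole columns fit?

12 columns

k columns need k·78 + (k−1)·8 = k·86 − 8.
k·86 − 8 ≤ 1068 → k ≤ 1076 / 86 ≈ 12.51, so k = 12.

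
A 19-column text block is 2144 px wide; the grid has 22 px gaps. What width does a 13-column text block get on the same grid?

19 columns + 18 gaps: 19c + 18·22 = 2144.
19c = 2144 − 396 = 1748, so c = 92 px.
13-column span = 13·92 + 12·22 = 1460 px.

1460 px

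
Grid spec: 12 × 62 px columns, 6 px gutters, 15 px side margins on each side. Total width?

Adding margins, columns and gutters: 30 + 744 + 66 = 840 px.

840 px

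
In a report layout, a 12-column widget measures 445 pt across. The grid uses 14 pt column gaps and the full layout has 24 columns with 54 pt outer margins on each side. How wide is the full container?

1012 pt

Subtracting 11 column gaps of 14 leaves 291 for 12 columns, so c = 24.25 pt.
Total width: 2·54 + 24·24.25 + 23·14 = 1012 pt.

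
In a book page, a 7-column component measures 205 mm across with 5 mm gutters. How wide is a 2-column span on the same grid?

55 mm

7c + 6·5 = 205 → 7c = 175 → c = 25 mm.
2-column span = 2·25 + 1·5 = 55 mm.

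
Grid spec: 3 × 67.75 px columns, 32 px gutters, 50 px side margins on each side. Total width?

367.25 px

Adding margins, columns and gutters: 100 + 203.25 + 64 = 367.25 px.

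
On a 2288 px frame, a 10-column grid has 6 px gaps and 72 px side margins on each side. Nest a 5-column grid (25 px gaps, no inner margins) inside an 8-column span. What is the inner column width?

Subtract both margins: 2288 − 2·72 = 2144 px.
10 columns + 9 gaps: 10c + 9·6 = 2144.
10c = 2144 − 54 = 2090, so c = 209 px.
Span of 8: 8·209 + 7·6 = 1672 + 42 = 1714 px.
1714 − 4·25 = 1614; ÷5 gives d = 322.8 px.

322.8 px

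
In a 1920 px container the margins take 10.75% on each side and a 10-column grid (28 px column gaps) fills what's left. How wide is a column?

125.52 px

1920 × (1 − 2·10.75%) = 1920 × 78.5% = 1507.2 px for the columns.
1507.2 − 9·28 = 1255.2; ÷10 gives c = 125.52 px.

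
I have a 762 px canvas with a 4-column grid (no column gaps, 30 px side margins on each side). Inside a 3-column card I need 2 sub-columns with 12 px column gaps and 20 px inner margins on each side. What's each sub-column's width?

237.25 px

Take off 60 px of margins, leaving 702 px.
4c = 702 → c = 175.5 px.
3-column span = 3·175.5 = 526.5 px.
Inner content = 526.5 − 2·20 = 486.5 px.
2d + 1·12 = 486.5 → 2d = 474.5 → d = 237.25 px.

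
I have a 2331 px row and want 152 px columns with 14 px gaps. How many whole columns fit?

k columns need k·152 + (k−1)·14 = k·166 − 14.
k·166 − 14 ≤ 2331 → k ≤ 2345 / 166 ≈ 14.13, so k = 14.

14 columns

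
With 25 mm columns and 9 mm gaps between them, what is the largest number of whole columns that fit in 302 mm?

Each extra column adds 25 + 9 = 34 mm.
(302 + 9) / 34 = 9.15, so 9 columns fit.

9 columns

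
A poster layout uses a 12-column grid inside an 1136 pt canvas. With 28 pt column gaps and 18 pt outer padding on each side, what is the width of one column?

66 pt

Take off 36 pt of margins, leaving 1100 pt.
1100 − 11·28 = 792; ÷12 gives c = 66 pt.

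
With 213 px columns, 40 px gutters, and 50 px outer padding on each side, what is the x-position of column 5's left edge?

1062 px

Before column 5: the margin + 4 columns + 4 gutters.
Offset = 50 + 4·(213 + 40) = 50 + 1012 = 1062 px.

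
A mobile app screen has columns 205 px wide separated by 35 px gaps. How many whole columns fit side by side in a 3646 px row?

k columns need k·205 + (k−1)·35 = k·240 − 35.
k·240 − 35 ≤ 3646 → k ≤ 3681 / 240 ≈ 15.34, so k = 15.

15 columns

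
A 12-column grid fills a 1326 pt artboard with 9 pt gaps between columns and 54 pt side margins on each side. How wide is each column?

93.25 pt

Subtract both margins: 1326 − 2·54 = 1218 pt.
Subtracting 11 gaps of 9 leaves 1119 for 12 columns, so c = 93.25 pt.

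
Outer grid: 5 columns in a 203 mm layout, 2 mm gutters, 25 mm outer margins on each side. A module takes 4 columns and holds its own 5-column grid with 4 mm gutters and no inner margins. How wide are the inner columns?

Subtract both margins: 203 − 2·25 = 153 mm.
5c + 4·2 = 153 → 5c = 145 → c = 29 mm.
4 columns plus 3 gutters: 116 + 6 = 122 mm.
5 columns + 4 gutters: 5d + 4·4 = 122.
5d = 122 − 16 = 106, so d = 21.2 mm.

21.2 mm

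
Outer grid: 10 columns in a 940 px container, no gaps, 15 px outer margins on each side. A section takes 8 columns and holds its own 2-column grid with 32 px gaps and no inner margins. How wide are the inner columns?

348 px

Inside the margins: 940 − 30 = 910 px.
With no gaps, each column is 910/10 = 91 px.
8-column span = 8·91 = 728 px.
2 columns + 1 gap: 2d + 1·32 = 728.
2d = 728 − 32 = 696, so d = 348 px.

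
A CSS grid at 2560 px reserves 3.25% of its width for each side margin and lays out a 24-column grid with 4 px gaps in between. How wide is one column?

Margins: 3.25% × 2560 = 83.2 px each, so content = 2560 − 166.4 = 2393.6 px.
Subtracting 23 gaps of 4 leaves 2301.6 for 24 columns, so c = 95.9 px.

95.9 px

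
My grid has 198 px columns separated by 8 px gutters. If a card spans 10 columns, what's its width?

2052 px

10 columns plus 9 gutters: 1980 + 72 = 2052 px.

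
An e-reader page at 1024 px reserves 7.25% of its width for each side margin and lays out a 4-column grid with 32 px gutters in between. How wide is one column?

Margins: 7.25% × 1024 = 74.24 px each, so content = 1024 − 148.48 = 875.52 px.
4 columns + 3 gutters: 4c + 3·32 = 875.52.
4c = 875.52 − 96 = 779.52, so c = 194.88 px.

194.88 px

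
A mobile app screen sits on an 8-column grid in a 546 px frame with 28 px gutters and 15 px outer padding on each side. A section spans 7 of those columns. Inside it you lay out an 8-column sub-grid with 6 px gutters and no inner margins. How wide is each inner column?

50.75 px

Subtract both margins: 546 − 2·15 = 516 px.
Subtracting 7 gutters of 28 leaves 320 for 8 columns, so c = 40 px.
7 columns plus 6 gutters: 280 + 168 = 448 px.
8 columns + 7 gutters: 8d + 7·6 = 448.
8d = 448 − 42 = 406, so d = 50.75 px.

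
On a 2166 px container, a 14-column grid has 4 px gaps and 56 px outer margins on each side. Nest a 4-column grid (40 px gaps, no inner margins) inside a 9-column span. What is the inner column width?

299.75 px

Inside the margins: 2166 − 112 = 2054 px.
14 columns + 13 gaps: 14c + 13·4 = 2054.
14c = 2054 − 52 = 2002, so c = 143 px.
9-column span = 9·143 + 8·4 = 1319 px.
4 columns + 3 gaps: 4d + 3·40 = 1319.
4d = 1319 − 120 = 1199, so d = 299.75 px.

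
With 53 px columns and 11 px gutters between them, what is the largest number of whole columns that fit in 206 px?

k columns need k·53 + (k−1)·11 = k·64 − 11.
k·64 − 11 ≤ 206 → k ≤ 217 / 64 ≈ 3.39, so k = 3.

3 columns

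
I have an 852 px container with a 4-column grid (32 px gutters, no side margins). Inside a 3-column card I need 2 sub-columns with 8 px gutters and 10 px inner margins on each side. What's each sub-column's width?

4c + 3·32 = 852 → 4c = 756 → c = 189 px.
Span of 3: 3·189 + 2·32 = 567 + 64 = 631 px.
Inner content = 631 − 2·10 = 611 px.
Subtracting 1 gutter of 8 leaves 603 for 2 columns, so d = 301.5 px.

301.5 px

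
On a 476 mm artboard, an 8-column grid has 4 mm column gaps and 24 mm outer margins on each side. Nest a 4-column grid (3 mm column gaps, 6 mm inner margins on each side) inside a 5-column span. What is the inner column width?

Subtract both margins: 476 − 2·24 = 428 mm.
8c + 7·4 = 428 → 8c = 400 → c = 50 mm.
Span of 5: 5·50 + 4·4 = 250 + 16 = 266 mm.
Inner content = 266 − 2·6 = 254 mm.
4d + 3·3 = 254 → 4d = 245 → d = 61.25 mm.

61.25 mm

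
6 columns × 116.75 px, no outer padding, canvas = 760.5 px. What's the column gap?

12 px

Columns use 700.5 px, leaving 60 px across 5 column gaps = 12 px each.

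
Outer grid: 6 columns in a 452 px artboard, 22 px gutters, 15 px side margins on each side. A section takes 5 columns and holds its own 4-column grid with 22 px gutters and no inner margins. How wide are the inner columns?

Inside the margins: 452 − 30 = 422 px.
Subtracting 5 gutters of 22 leaves 312 for 6 columns, so c = 52 px.
Span of 5: 5·52 + 4·22 = 260 + 88 = 348 px.
Subtracting 3 gutters of 22 leaves 282 for 4 columns, so d = 70.5 px.

70.5 px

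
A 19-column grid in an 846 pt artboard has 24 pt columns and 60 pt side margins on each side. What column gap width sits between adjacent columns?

Inside the margins: 846 − 120 = 726 pt.
19 columns take 19·24 = 456 pt; remaining 270 splits into 18 column gaps.
g = 270 / 18 = 15 pt.

15 pt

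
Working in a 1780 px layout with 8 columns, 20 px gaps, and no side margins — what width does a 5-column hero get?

1105 px

Subtracting 7 gaps of 20 leaves 1640 for 8 columns, so c = 205 px.
5-column span = 5·205 + 4·20 = 1105 px.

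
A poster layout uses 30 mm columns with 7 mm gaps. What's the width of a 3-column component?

Span of 3: 3·30 + 2·7 = 90 + 14 = 104 mm.

104 mm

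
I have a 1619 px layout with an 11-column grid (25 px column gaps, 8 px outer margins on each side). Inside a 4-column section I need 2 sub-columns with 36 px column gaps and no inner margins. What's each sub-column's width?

Outer content = 1619 − 2·8 = 1603 px.
11 columns + 10 column gaps: 11c + 10·25 = 1603.
11c = 1603 − 250 = 1353, so c = 123 px.
4-column span = 4·123 + 3·25 = 567 px.
567 − 1·36 = 531; ÷2 gives d = 265.5 px.

265.5 px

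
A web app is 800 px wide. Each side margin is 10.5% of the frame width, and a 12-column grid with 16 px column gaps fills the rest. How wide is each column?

38 px

800 × (1 − 2·10.5%) = 800 × 79% = 632 px for the columns.
12c + 11·16 = 632 → 12c = 456 → c = 38 px.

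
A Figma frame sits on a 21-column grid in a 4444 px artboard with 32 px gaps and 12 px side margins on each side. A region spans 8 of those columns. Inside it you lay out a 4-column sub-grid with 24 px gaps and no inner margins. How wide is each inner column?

398 px

Subtract both margins: 4444 − 2·12 = 4420 px.
4420 − 20·32 = 3780; ÷21 gives c = 180 px.
8 columns plus 7 gaps: 1440 + 224 = 1664 px.
4 columns + 3 gaps: 4d + 3·24 = 1664.
4d = 1664 − 72 = 1592, so d = 398 px.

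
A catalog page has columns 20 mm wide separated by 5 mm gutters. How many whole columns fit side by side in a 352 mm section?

14 columns

14 columns: 14·20 + 13·5 = 345 mm ≤ 352.
15 columns: 370 mm > 352. So 14.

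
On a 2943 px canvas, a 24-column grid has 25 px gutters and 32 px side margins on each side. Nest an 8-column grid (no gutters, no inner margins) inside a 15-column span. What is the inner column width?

223.75 px

Subtract both margins: 2943 − 2·32 = 2879 px.
24c + 23·25 = 2879 → 24c = 2304 → c = 96 px.
15 columns plus 14 gutters: 1440 + 350 = 1790 px.
1790 / 8 = 223.75 px per column.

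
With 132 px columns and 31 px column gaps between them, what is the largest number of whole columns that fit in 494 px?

3 columns

Each extra column adds 132 + 31 = 163 px.
(494 + 31) / 163 = 3.22, so 3 columns fit.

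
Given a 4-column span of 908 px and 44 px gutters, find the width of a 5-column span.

1146 px

Subtracting 3 gutters of 44 leaves 776 for 4 columns, so c = 194 px.
5-column span = 5·194 + 4·44 = 1146 px.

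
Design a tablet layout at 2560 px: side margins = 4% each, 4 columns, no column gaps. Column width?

588.8 px

2560 × (1 − 2·4%) = 2560 × 92% = 2355.2 px for the columns.
With no column gaps, each column is 2355.2/4 = 588.8 px.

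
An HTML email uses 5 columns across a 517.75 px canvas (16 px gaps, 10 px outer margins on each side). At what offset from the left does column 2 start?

112.75 px

Subtract both margins: 517.75 − 2·10 = 497.75 px.
5 columns + 4 gaps: 5c + 4·16 = 497.75.
5c = 497.75 − 64 = 433.75, so c = 86.75 px.
Column 2 starts at margin + 1·(column + gutter) = 10 + 1·102.75 = 112.75 px.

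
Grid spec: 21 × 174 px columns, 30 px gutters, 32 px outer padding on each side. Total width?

4318 px

Artboard = 2·32 + 21·174 + 20·30 = 64 + 3654 + 600 = 4318 px.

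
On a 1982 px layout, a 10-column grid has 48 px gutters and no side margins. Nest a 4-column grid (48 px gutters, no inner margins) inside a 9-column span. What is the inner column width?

Subtracting 9 gutters of 48 leaves 1550 for 10 columns, so c = 155 px.
9-column span = 9·155 + 8·48 = 1779 px.
1779 − 3·48 = 1635; ÷4 gives d = 408.75 px.

408.75 px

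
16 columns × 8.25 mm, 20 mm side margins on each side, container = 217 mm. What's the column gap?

3 mm

Inside the margins: 217 − 40 = 177 mm.
16 columns take 16·8.25 = 132 mm; remaining 45 splits into 15 column gaps.
g = 45 / 15 = 3 mm.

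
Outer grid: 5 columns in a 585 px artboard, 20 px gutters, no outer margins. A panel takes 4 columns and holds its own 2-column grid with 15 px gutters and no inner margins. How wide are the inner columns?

585 − 4·20 = 505; ÷5 gives c = 101 px.
4-column span = 4·101 + 3·20 = 464 px.
2d + 1·15 = 464 → 2d = 449 → d = 224.5 px.

224.5 px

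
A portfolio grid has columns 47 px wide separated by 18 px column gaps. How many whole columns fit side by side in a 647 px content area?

10 columns

Each extra column adds 47 + 18 = 65 px.
(647 + 18) / 65 = 10.23, so 10 columns fit.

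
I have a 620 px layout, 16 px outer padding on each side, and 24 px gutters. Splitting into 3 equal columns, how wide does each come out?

180 px

Inside the margins: 620 − 32 = 588 px.
Subtracting 2 gutters of 24 leaves 540 for 3 columns, so c = 180 px.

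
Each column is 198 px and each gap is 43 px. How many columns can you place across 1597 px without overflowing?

k columns need k·198 + (k−1)·43 = k·241 − 43.
k·241 − 43 ≤ 1597 → k ≤ 1640 / 241 ≈ 6.80, so k = 6.

6 columns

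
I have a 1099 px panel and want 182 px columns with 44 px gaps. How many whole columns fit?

5 columns: 5·182 + 4·44 = 1086 px ≤ 1099.
6 columns: 1312 px > 1099. So 5.

5 columns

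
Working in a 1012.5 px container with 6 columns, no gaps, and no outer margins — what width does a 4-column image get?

675 px

6c = 1012.5 → c = 168.75 px.
With no gaps, 4 columns span 4·168.75 = 675 px.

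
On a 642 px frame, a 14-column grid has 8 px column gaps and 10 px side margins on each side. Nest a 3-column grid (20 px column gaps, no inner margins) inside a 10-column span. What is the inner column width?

134 px

Subtract both margins: 642 − 2·10 = 622 px.
622 − 13·8 = 518; ÷14 gives c = 37 px.
Span of 10: 10·37 + 9·8 = 370 + 72 = 442 px.
3d + 2·20 = 442 → 3d = 402 → d = 134 px.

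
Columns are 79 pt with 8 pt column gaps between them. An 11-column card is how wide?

949 pt

11-column span = 11·79 + 10·8 = 949 pt.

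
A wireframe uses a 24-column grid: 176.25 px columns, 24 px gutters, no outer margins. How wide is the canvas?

4782 px

Total width: 24·176.25 + 23·24 = 4782 px.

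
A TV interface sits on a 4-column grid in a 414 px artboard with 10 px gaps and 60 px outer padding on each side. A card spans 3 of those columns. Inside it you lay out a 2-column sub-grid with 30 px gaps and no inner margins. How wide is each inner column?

Inside the margins: 414 − 120 = 294 px.
4 columns + 3 gaps: 4c + 3·10 = 294.
4c = 294 − 30 = 264, so c = 66 px.
Span of 3: 3·66 + 2·10 = 198 + 20 = 218 px.
2d + 1·30 = 218 → 2d = 188 → d = 94 px.

94 px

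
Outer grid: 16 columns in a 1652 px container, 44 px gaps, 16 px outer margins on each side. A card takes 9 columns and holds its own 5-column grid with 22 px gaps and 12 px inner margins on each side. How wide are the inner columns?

156 px

Subtract both margins: 1652 − 2·16 = 1620 px.
16 columns + 15 gaps: 16c + 15·44 = 1620.
16c = 1620 − 660 = 960, so c = 60 px.
9-column span = 9·60 + 8·44 = 892 px.
Inner content = 892 − 2·12 = 868 px.
868 − 4·22 = 780; ÷5 gives d = 156 px.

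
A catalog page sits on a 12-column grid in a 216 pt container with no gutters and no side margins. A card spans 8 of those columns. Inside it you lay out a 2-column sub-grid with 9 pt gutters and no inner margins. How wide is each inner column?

12c = 216 → c = 18 pt.
With no gutters, 8 columns span 8·18 = 144 pt.
144 − 1·9 = 135; ÷2 gives d = 67.5 pt.

67.5 pt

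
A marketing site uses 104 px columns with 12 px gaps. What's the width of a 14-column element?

1612 px

14 columns plus 13 gaps: 1456 + 156 = 1612 px.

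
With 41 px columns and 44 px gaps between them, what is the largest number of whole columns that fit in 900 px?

11 columns

Each extra column adds 41 + 44 = 85 px.
(900 + 44) / 85 = 11.11, so 11 columns fit.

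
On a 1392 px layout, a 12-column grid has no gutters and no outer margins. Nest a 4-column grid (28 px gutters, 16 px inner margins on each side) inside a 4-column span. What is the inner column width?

87 px

12c = 1392 → c = 116 px.
4-column span = 4·116 = 464 px.
Inner content = 464 − 2·16 = 432 px.
4 columns + 3 gutters: 4d + 3·28 = 432.
4d = 432 − 84 = 348, so d = 87 px.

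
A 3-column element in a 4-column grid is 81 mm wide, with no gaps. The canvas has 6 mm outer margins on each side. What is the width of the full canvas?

81 / 3 = 27 mm per column.
Summing: 12 + 108 = 120 mm.

120 mm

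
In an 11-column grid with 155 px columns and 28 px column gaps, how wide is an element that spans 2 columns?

338 px

2-column span = 2·155 + 1·28 = 338 px.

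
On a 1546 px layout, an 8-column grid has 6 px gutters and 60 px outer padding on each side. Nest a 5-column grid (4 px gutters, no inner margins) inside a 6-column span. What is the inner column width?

Subtract both margins: 1546 − 2·60 = 1426 px.
1426 − 7·6 = 1384; ÷8 gives c = 173 px.
6-column span = 6·173 + 5·6 = 1068 px.
1068 − 4·4 = 1052; ÷5 gives d = 210.4 px.

210.4 px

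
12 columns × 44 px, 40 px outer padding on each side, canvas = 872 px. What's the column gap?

24 px

Content width = 872 − 2·40 = 792 px.
Columns use 528 px, leaving 264 px across 11 column gaps = 24 px each.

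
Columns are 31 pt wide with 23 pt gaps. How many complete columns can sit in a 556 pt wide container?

10 columns

10 columns: 10·31 + 9·23 = 517 pt ≤ 556.
11 columns: 571 pt > 556. So 10.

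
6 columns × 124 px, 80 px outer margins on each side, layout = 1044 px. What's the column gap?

28 px

Subtract both margins: 1044 − 2·80 = 884 px.
6·124 + 5g = 884 → 5g = 140 → g = 28 px.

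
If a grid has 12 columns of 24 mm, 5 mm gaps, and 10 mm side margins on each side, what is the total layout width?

Total width: 2·10 + 12·24 + 11·5 = 363 mm.

363 mm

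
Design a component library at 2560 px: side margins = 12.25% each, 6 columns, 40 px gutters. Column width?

Each margin = 12.25% of 2560 = 313.6 px; content = 2560 − 2·313.6 = 1932.8 px.
6c + 5·40 = 1932.8 → 6c = 1732.8 → c = 288.8 px.

288.8 px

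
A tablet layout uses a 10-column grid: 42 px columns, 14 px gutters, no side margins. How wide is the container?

546 px

Container = 10·42 + 9·14 = 420 + 126 = 546 px.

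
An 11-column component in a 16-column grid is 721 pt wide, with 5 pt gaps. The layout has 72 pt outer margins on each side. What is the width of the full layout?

1195 pt

Subtracting 10 gaps of 5 leaves 671 for 11 columns, so c = 61 pt.
Layout = 2·72 + 16·61 + 15·5 = 144 + 976 + 75 = 1195 pt.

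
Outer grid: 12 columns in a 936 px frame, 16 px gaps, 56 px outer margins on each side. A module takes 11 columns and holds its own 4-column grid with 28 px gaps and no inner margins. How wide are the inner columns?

167.5 px

Subtract both margins: 936 − 2·56 = 824 px.
824 − 11·16 = 648; ÷12 gives c = 54 px.
11-column span = 11·54 + 10·16 = 754 px.
4d + 3·28 = 754 → 4d = 670 → d = 167.5 px.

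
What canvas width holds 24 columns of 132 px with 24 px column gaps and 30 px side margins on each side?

3780 px

Total width: 2·30 + 24·132 + 23·24 = 3780 px.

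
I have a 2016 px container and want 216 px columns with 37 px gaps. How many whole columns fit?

8 columns

Each extra column adds 216 + 37 = 253 px.
(2016 + 37) / 253 = 8.11, so 8 columns fit.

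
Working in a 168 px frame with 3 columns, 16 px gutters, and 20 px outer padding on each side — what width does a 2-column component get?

80 px

Inside the margins: 168 − 40 = 128 px.
3c + 2·16 = 128 → 3c = 96 → c = 32 px.
2-column span = 2·32 + 1·16 = 80 px.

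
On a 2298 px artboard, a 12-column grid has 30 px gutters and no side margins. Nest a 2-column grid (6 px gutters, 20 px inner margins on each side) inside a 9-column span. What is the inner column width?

Subtracting 11 gutters of 30 leaves 1968 for 12 columns, so c = 164 px.
Span of 9: 9·164 + 8·30 = 1476 + 240 = 1716 px.
Inner content = 1716 − 2·20 = 1676 px.
1676 − 1·6 = 1670; ÷2 gives d = 835 px.

835 px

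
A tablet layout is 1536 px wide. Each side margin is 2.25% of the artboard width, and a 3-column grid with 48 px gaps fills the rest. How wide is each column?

456.96 px

Each margin = 2.25% of 1536 = 34.56 px; content = 1536 − 2·34.56 = 1466.88 px.
3 columns + 2 gaps: 3c + 2·48 = 1466.88.
3c = 1466.88 − 96 = 1370.88, so c = 456.96 px.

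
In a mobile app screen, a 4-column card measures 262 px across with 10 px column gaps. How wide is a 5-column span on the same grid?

330 px

4c + 3·10 = 262 → 4c = 232 → c = 58 px.
5 columns plus 4 column gaps: 290 + 40 = 330 px.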